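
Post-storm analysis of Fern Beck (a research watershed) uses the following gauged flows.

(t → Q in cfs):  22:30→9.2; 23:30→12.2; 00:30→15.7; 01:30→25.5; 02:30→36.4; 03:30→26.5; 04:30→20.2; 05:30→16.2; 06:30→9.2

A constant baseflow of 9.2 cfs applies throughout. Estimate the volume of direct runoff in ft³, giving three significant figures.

Direct-runoff ordinates (Q − Q_b): 0.0, 3.0, 6.5, 16.3, 27.2, 17.3, 11.0, 7.0, 0.0 cfs.
ΣQ_DR = 88.30 cfs.
With Δt = 1 h = 3600 s, V = ΣQ_DR · Δt = 88.30 × 3600 = 3.18 × 10^5 ft³.

V ≈ 3.18 × 10^5 ft³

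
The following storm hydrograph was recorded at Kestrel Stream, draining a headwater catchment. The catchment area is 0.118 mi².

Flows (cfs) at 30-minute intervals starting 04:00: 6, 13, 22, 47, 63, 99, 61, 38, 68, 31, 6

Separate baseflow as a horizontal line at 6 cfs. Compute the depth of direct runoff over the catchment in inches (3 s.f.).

Direct runoff: 0.0, 7.0, 16.0, 41.0, 57.0, 93.0, 55.0, 32.0, 62.0, 25.0, 0.0 cfs; ΣQ_DR = 388.0 cfs.
V = ΣQ_DR · Δt = 388.0 × 1800 s = 6.984 × 10^5 ft³.
Over A = 0.118 mi², depth = V / A = 2.55 in.

d ≈ 2.55 in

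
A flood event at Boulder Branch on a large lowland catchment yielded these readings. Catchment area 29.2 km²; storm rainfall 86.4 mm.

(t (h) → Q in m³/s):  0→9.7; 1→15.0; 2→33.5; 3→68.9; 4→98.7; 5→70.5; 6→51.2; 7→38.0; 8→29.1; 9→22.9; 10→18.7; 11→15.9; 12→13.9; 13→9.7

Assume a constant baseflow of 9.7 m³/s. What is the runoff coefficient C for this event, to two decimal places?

ΣQ_DR = 359.9 m³/s; V = ΣQ_DR·Δt = 1.296 × 10^6 m³.
Runoff depth d = V / A = 44.37 mm.
C = d / P = 44.37 / 86.4 = 0.51.

C ≈ 0.51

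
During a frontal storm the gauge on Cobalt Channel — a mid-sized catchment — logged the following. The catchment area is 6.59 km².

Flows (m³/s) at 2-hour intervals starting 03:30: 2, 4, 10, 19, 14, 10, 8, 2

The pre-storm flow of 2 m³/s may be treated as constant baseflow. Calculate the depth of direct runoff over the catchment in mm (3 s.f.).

Direct runoff: 0.0, 2.0, 8.0, 17.0, 12.0, 8.0, 6.0, 0.0 m³/s; ΣQ_DR = 53.00 m³/s.
V = ΣQ_DR · Δt = 53.00 × 7200 s = 3.816 × 10^5 m³.
Over A = 6.59 km², depth = V / A = 57.9 mm.

d ≈ 57.9 mm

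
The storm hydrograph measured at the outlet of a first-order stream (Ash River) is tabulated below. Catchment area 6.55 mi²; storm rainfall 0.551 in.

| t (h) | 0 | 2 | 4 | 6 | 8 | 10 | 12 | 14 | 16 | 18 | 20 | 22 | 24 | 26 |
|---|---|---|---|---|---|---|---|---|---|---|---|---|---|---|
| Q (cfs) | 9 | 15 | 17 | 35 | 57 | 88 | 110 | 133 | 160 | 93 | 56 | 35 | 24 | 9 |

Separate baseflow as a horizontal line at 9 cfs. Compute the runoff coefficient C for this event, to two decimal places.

C ≈ 0.61

ΣQ_DR = 715.0 cfs; V = ΣQ_DR·Δt = 5.148 × 10^6 ft³.
Runoff depth d = V / A = 0.3383 in.
C = d / P = 0.3383 / 0.551 = 0.61.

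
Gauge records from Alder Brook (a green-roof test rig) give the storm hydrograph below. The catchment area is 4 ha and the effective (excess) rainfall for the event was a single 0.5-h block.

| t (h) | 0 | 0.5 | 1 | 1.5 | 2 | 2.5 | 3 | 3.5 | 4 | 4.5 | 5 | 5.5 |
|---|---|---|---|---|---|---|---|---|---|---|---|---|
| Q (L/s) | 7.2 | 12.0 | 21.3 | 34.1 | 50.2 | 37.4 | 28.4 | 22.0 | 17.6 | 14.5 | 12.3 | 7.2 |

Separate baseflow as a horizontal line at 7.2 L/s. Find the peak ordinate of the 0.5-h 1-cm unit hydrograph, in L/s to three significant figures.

U_p ≈ 53.7 L/s

Direct runoff: 0.0, 4.8, 14.1, 26.9, 43.0, 30.2, 21.2, 14.8, 10.4, 7.3, 5.1, 0.0 L/s; ΣQ_DR = 177.8 L/s, peak = 43.0 L/s.
Runoff depth d = ΣQ_DR·Δt / A = 177.8 × 1800 / (4 ha) = 8.001 mm.
The 1-cm UH is the DRH scaled by (10 mm)/d, so U_p = 43.0 × 10/8.001 = 53.7 L/s.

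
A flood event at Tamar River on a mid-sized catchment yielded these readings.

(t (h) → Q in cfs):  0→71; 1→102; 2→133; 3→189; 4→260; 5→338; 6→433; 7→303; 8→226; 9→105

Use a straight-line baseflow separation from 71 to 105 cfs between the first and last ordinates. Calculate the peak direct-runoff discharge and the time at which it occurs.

Q_p = 339.33 cfs at t = 6 h

Subtracting baseflow gives direct-runoff ordinates: 0.00, 27.22, 54.44, 106.67, 173.89, 248.11, 339.33, 205.56, 124.78, 0.00 cfs.
The maximum is 339.33 cfs, occurring at the reading for t = 6 h.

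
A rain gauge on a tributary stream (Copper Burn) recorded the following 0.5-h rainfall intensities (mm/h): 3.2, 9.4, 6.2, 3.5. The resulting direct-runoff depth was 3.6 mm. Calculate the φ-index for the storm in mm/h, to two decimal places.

Only the 2 blocks with intensity above φ contribute runoff: 9.4, 6.2 mm/h.
Σ(I−φ)·Δt = d  ⇒  (9.4+6.2 − 2φ)·0.5 = 3.6
φ = (15.60 − 3.6/0.5) / 2 = 4.20 mm/h.

φ ≈ 4.20 mm/h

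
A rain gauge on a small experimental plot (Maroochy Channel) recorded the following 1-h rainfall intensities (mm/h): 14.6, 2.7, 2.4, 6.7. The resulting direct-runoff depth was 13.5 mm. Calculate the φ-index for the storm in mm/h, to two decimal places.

Only the 2 blocks with intensity above φ contribute runoff: 14.6, 6.7 mm/h.
Σ(I−φ)·Δt = d  ⇒  (14.6+6.7 − 2φ)·1 = 13.5
φ = (21.30 − 13.5/1) / 2 = 3.90 mm/h.

φ ≈ 3.90 mm/h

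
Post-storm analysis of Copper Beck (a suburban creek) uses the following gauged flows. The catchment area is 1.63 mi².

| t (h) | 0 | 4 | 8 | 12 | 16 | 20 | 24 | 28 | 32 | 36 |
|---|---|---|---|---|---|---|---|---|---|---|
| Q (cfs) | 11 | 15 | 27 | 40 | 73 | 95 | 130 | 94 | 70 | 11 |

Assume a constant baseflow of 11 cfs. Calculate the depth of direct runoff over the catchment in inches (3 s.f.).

d ≈ 1.73 in

Direct runoff: 0.0, 4.0, 16.0, 29.0, 62.0, 84.0, 119.0, 83.0, 59.0, 0.0 cfs; ΣQ_DR = 456.0 cfs.
V = ΣQ_DR · Δt = 456.0 × 14400 s = 6.566 × 10^6 ft³.
Over A = 1.63 mi², depth = V / A = 1.73 in.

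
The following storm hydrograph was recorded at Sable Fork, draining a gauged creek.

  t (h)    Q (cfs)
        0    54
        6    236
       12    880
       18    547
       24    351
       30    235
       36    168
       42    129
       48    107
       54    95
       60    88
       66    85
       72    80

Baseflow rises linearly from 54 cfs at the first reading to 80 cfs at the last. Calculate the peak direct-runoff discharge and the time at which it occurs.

Q_p = 821.67 cfs at t = 12 h

Subtracting baseflow gives direct-runoff ordinates: 0.00, 179.83, 821.67, 486.50, 288.33, 170.17, 101.00, 59.83, 35.67, 21.50, 12.33, 7.17, 0.00 cfs.
The maximum is 821.67 cfs, occurring at the reading for t = 12 h.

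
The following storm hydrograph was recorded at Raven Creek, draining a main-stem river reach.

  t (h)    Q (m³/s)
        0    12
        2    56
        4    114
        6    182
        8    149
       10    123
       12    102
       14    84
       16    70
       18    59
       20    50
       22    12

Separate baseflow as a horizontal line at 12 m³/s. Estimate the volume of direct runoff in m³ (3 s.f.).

V ≈ 6.26 × 10^6 m³

Direct-runoff ordinates (Q − Q_b): 0.0, 44.0, 102.0, 170.0, 137.0, 111.0, 90.0, 72.0, 58.0, 47.0, 38.0, 0.0 m³/s.
ΣQ_DR = 869.0 m³/s.
With Δt = 2 h = 7200 s, V = ΣQ_DR · Δt = 869.0 × 7200 = 6.26 × 10^6 m³.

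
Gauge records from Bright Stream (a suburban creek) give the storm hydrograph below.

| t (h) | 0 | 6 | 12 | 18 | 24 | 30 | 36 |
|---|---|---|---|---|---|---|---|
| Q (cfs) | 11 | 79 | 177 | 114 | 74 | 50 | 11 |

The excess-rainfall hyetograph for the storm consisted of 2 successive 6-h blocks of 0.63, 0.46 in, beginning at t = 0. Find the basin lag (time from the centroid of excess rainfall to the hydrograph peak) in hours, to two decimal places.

t_L ≈ 6.47 h

Centroid of excess rainfall: t_c = Σ P_i·t̄_i / ΣP_i = 5.5321 h (block centres at 3, 9 h).
Hydrograph peak occurs at t = 12 h, so basin lag t_L = 12 − 5.5321 = 6.47 h.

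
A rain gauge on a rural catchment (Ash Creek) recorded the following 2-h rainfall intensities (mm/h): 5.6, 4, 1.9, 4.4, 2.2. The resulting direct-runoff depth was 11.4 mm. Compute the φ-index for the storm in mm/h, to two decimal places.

φ ≈ 2.77 mm/h

Only the 3 blocks with intensity above φ contribute runoff: 5.6, 4, 4.4 mm/h.
Σ(I−φ)·Δt = d  ⇒  (5.6+4+4.4 − 3φ)·2 = 11.4
φ = (14.00 − 11.4/2) / 3 = 2.77 mm/h.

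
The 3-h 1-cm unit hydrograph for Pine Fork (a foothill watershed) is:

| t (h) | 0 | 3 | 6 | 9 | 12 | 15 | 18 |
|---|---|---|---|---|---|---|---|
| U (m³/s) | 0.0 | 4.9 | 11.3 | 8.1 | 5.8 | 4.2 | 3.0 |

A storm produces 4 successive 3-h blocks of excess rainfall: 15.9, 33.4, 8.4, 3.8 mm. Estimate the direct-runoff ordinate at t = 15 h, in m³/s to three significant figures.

By discrete convolution, Q_j = Σ (P_i / 10 mm) · U_{j−i}.
At t = 15 h (j=5): Q = (15.9/10)·4.2 + (33.4/10)·5.8 + (8.4/10)·8.1 + (3.8/10)·11.3 = 37.1 m³/s.

Q ≈ 37.1 m³/s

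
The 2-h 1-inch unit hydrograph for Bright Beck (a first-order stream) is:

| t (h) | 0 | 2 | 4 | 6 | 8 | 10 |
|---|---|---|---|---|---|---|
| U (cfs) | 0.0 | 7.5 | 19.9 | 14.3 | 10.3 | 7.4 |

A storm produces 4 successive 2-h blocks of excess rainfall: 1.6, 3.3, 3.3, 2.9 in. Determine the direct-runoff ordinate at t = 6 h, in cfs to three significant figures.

Q ≈ 113 cfs

By discrete convolution, Q_j = Σ (P_i / 1 in) · U_{j−i}.
At t = 6 h (j=3): Q = (1.6/1)·14.3 + (3.3/1)·19.9 + (3.3/1)·7.5 + (2.9/1)·0.0 = 113 cfs.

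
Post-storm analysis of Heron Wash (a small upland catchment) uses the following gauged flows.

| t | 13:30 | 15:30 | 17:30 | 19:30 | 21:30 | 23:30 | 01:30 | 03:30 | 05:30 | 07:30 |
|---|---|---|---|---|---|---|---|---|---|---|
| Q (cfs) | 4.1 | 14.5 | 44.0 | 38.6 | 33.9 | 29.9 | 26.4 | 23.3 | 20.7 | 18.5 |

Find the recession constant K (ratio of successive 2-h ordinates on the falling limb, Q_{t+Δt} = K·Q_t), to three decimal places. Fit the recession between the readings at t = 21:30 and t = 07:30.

Using the recession-limb readings at t = 21:30 and t = 07:30: Q falls from 33.9 to 18.5 cfs over 5 intervals.
K = (Q₂/Q₁)^(1/5) = (18.5/33.9)^(1/5) = 0.886.

K ≈ 0.886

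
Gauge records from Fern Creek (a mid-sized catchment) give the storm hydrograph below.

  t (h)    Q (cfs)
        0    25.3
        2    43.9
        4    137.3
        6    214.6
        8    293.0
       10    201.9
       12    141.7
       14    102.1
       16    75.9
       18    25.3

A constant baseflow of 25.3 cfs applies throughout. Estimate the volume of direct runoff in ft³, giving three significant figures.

Direct-runoff ordinates (Q − Q_b): 0.0, 18.6, 112.0, 189.3, 267.7, 176.6, 116.4, 76.8, 50.6, 0.0 cfs.
ΣQ_DR = 1008 cfs.
With Δt = 2 h = 7200 s, V = ΣQ_DR · Δt = 1008 × 7200 = 7.26 × 10^6 ft³.

V ≈ 7.26 × 10^6 ft³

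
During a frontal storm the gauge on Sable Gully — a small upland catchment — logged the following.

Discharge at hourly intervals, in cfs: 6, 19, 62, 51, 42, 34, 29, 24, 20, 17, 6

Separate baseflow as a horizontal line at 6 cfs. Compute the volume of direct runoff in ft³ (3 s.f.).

V ≈ 8.78 × 10^5 ft³

Direct-runoff ordinates (Q − Q_b): 0.0, 13.0, 56.0, 45.0, 36.0, 28.0, 23.0, 18.0, 14.0, 11.0, 0.0 cfs.
ΣQ_DR = 244.0 cfs.
With Δt = 1 h = 3600 s, V = ΣQ_DR · Δt = 244.0 × 3600 = 8.78 × 10^5 ft³.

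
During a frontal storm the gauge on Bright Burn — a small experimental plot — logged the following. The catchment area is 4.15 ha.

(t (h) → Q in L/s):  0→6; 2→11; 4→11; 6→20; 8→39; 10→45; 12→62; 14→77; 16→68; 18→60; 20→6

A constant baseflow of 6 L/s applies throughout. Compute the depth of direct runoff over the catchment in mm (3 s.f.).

Direct runoff: 0.0, 5.0, 5.0, 14.0, 33.0, 39.0, 56.0, 71.0, 62.0, 54.0, 0.0 L/s; ΣQ_DR = 339.0 L/s.
V = ΣQ_DR · Δt = 339.0 × 7200 s = 2.441 × 10^6 L.
Over A = 4.15 ha, depth = V / A = 58.8 mm.

d ≈ 58.8 mm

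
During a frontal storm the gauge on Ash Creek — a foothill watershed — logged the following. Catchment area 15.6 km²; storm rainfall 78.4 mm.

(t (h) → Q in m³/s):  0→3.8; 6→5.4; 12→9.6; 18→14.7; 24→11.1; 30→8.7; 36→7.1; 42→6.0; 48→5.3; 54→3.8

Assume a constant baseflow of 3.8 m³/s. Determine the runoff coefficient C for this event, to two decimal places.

ΣQ_DR = 37.50 m³/s; V = ΣQ_DR·Δt = 8.100 × 10^5 m³.
Runoff depth d = V / A = 51.92 mm.
C = d / P = 51.92 / 78.4 = 0.66.

C ≈ 0.66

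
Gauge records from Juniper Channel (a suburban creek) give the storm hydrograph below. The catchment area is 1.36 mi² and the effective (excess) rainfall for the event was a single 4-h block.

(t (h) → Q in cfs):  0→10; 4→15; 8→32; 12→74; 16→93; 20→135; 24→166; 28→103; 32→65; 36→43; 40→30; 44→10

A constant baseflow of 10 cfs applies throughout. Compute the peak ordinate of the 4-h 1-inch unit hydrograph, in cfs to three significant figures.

U_p ≈ 52.2 cfs

Direct runoff: 0.0, 5.0, 22.0, 64.0, 83.0, 125.0, 156.0, 93.0, 55.0, 33.0, 20.0, 0.0 cfs; ΣQ_DR = 656.0 cfs, peak = 156.0 cfs.
Runoff depth d = ΣQ_DR·Δt / A = 656.0 × 14400 / (1.36 mi²) = 2.990 in.
The 1-inch UH is the DRH scaled by (1 in)/d, so U_p = 156.0 × 1/2.990 = 52.2 cfs.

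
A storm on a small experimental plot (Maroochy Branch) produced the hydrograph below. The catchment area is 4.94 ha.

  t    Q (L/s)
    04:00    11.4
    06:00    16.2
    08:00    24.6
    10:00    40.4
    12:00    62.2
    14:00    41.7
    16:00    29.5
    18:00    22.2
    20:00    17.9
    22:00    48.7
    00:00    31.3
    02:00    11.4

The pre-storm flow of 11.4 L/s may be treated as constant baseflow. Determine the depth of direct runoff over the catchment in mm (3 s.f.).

Direct runoff: 0.0, 4.8, 13.2, 29.0, 50.8, 30.3, 18.1, 10.8, 6.5, 37.3, 19.9, 0.0 L/s; ΣQ_DR = 220.7 L/s.
V = ΣQ_DR · Δt = 220.7 × 7200 s = 1.589 × 10^6 L.
Over A = 4.94 ha, depth = V / A = 32.2 mm.

d ≈ 32.2 mm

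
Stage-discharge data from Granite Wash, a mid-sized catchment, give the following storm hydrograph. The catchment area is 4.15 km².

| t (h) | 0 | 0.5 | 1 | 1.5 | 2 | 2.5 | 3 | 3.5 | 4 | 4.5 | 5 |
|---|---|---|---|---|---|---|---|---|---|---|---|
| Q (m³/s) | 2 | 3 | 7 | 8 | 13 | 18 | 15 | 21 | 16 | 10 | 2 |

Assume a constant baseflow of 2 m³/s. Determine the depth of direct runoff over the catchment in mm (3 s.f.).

Direct runoff: 0.0, 1.0, 5.0, 6.0, 11.0, 16.0, 13.0, 19.0, 14.0, 8.0, 0.0 m³/s; ΣQ_DR = 93.00 m³/s.
V = ΣQ_DR · Δt = 93.00 × 1800 s = 1.674 × 10^5 m³.
Over A = 4.15 km², depth = V / A = 40.3 mm.

d ≈ 40.3 mm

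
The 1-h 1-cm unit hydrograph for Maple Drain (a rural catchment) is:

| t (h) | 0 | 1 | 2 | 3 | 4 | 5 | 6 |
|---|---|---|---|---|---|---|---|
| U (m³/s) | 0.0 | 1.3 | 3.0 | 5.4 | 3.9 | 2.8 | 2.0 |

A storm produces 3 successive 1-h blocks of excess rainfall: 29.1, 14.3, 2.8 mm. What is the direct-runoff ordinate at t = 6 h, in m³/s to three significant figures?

Q ≈ 10.9 m³/s

By discrete convolution, Q_j = Σ (P_i / 10 mm) · U_{j−i}.
At t = 6 h (j=6): Q = (29.1/10)·2.0 + (14.3/10)·2.8 + (2.8/10)·3.9 = 10.9 m³/s.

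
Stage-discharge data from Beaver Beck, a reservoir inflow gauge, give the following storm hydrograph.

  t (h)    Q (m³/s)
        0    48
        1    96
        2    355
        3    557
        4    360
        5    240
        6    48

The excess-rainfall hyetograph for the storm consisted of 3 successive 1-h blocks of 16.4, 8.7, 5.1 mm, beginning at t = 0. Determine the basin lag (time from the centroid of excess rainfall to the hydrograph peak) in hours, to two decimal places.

Centroid of excess rainfall: t_c = Σ P_i·t̄_i / ΣP_i = 1.1258 h (block centres at 0.5, 1.5, 2.5 h).
Hydrograph peak occurs at t = 3 h, so basin lag t_L = 3 − 1.1258 = 1.87 h.

t_L ≈ 1.87 h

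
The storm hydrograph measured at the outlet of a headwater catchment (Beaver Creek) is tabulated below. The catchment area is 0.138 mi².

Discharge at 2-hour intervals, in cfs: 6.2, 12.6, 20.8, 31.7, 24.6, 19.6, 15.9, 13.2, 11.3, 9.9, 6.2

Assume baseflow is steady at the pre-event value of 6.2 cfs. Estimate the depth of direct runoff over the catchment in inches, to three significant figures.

Direct runoff: 0.0, 6.4, 14.6, 25.5, 18.4, 13.4, 9.7, 7.0, 5.1, 3.7, 0.0 cfs; ΣQ_DR = 103.8 cfs.
V = ΣQ_DR · Δt = 103.8 × 7200 s = 7.474 × 10^5 ft³.
Over A = 0.138 mi², depth = V / A = 2.33 in.

d ≈ 2.33 in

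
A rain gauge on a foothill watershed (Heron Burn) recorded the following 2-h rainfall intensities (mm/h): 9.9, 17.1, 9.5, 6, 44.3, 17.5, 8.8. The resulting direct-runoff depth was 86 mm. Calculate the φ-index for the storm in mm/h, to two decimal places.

Only the 3 blocks with intensity above φ contribute runoff: 17.1, 44.3, 17.5 mm/h.
Σ(I−φ)·Δt = d  ⇒  (17.1+44.3+17.5 − 3φ)·2 = 86
φ = (78.90 − 86/2) / 3 = 11.97 mm/h.

φ ≈ 11.97 mm/h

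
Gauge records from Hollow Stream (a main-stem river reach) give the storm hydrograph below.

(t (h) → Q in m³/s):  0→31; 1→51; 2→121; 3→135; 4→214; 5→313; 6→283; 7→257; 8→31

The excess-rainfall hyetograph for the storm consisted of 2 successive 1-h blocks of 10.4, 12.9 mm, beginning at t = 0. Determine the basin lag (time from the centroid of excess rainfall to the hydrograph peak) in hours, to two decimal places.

Centroid of excess rainfall: t_c = Σ P_i·t̄_i / ΣP_i = 1.0536 h (block centres at 0.5, 1.5 h).
Hydrograph peak occurs at t = 5 h, so basin lag t_L = 5 − 1.0536 = 3.95 h.

t_L ≈ 3.95 h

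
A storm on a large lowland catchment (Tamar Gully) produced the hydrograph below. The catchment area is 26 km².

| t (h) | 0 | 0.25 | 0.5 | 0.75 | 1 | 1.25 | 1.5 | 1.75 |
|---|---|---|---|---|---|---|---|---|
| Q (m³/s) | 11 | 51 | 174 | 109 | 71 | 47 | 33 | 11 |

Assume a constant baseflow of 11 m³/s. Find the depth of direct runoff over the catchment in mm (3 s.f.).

d ≈ 14.5 mm

Direct runoff: 0.0, 40.0, 163.0, 98.0, 60.0, 36.0, 22.0, 0.0 m³/s; ΣQ_DR = 419.0 m³/s.
V = ΣQ_DR · Δt = 419.0 × 900 s = 3.771 × 10^5 m³.
Over A = 26 km², depth = V / A = 14.5 mm.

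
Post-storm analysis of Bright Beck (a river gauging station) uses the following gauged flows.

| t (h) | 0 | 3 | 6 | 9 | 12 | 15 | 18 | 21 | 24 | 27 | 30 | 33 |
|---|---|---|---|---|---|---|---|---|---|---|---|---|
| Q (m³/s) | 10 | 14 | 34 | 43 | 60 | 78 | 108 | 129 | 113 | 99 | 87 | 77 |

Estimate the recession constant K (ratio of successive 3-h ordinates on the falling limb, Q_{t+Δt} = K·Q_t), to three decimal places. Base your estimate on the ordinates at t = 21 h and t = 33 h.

K ≈ 0.879

Using the recession-limb readings at t = 21 h and t = 33 h: Q falls from 129 to 77 m³/s over 4 intervals.
K = (Q₂/Q₁)^(1/4) = (77/129)^(1/4) = 0.879.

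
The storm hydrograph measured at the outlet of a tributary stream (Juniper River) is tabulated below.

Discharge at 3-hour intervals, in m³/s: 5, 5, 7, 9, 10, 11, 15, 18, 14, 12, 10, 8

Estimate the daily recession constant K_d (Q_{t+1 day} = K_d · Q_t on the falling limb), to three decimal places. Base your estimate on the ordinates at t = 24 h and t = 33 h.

Between t = 24 h and t = 33 h the flow falls from 14 to 8 m³/s over 3×3 h = 9 h.
Per-interval ratio K = (8/14)^(1/3) = 0.8298; K_d = K^(24/3) = 0.225.

K_d ≈ 0.225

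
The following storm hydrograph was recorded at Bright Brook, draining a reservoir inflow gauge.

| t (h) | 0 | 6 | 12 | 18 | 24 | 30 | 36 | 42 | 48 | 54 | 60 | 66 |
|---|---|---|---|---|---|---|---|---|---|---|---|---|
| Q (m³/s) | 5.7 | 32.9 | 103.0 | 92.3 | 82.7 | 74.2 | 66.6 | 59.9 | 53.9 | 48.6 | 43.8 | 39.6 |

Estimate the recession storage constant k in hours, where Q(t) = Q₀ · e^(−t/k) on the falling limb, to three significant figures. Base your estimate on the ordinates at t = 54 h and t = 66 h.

k ≈ 58.6 h

On the falling limb, Q drops from 48.6 to 39.6 m³/s between t = 54 h and t = 66 h (Δt = 12 h).
k = −Δt / ln(Q₂/Q₁) = −12 / ln(39.6/48.6) = 58.6 h.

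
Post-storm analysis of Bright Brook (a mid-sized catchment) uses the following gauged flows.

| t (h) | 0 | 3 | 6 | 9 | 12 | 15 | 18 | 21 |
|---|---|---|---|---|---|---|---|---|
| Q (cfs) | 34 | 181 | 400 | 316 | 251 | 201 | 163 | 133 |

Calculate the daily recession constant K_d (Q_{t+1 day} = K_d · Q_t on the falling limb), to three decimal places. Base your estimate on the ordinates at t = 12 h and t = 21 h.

K_d ≈ 0.184

Between t = 12 h and t = 21 h the flow falls from 251 to 133 cfs over 3×3 h = 9 h.
Per-interval ratio K = (133/251)^(1/3) = 0.8092; K_d = K^(24/3) = 0.184.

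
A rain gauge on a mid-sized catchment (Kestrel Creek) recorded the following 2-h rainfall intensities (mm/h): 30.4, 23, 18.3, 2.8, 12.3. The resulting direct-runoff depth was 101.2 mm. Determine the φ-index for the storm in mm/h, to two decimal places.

Only the 4 blocks with intensity above φ contribute runoff: 30.4, 23, 18.3, 12.3 mm/h.
Σ(I−φ)·Δt = d  ⇒  (30.4+23+18.3+12.3 − 4φ)·2 = 101.2
φ = (84.00 − 101.2/2) / 4 = 8.35 mm/h.

φ ≈ 8.35 mm/h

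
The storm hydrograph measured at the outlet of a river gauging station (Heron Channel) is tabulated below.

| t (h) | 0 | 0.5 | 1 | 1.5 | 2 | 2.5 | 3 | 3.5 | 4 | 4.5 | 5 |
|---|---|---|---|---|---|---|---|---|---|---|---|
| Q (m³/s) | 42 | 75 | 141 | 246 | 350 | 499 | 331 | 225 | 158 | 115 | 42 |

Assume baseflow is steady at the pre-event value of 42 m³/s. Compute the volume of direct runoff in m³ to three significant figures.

Direct-runoff ordinates (Q − Q_b): 0.0, 33.0, 99.0, 204.0, 308.0, 457.0, 289.0, 183.0, 116.0, 73.0, 0.0 m³/s.
ΣQ_DR = 1762 m³/s.
With Δt = 0.5 h = 1800 s, V = ΣQ_DR · Δt = 1762 × 1800 = 3.17 × 10^6 m³.

V ≈ 3.17 × 10^6 m³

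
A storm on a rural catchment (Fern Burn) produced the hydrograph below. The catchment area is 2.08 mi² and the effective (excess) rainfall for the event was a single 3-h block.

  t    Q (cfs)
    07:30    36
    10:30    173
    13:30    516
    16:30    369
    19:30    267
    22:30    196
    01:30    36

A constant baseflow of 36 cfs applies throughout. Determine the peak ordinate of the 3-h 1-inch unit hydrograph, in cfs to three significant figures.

Direct runoff: 0.0, 137.0, 480.0, 333.0, 231.0, 160.0, 0.0 cfs; ΣQ_DR = 1341 cfs, peak = 480.0 cfs.
Runoff depth d = ΣQ_DR·Δt / A = 1341 × 10800 / (2.08 mi²) = 2.997 in.
The 1-inch UH is the DRH scaled by (1 in)/d, so U_p = 480.0 × 1/2.997 = 160 cfs.

U_p ≈ 160 cfs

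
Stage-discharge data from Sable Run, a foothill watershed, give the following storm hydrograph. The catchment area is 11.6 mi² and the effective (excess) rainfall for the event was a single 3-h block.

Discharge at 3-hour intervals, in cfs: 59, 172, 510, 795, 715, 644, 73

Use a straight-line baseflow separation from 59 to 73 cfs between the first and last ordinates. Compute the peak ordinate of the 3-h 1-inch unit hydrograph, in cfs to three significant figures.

Direct runoff: 0.00, 110.67, 446.33, 729.00, 646.67, 573.33, 0.00 cfs; ΣQ_DR = 2506 cfs, peak = 729.00 cfs.
Runoff depth d = ΣQ_DR·Δt / A = 2506 × 10800 / (11.6 mi²) = 1.004 in.
The 1-inch UH is the DRH scaled by (1 in)/d, so U_p = 729.00 × 1/1.004 = 726 cfs.

U_p ≈ 726 cfs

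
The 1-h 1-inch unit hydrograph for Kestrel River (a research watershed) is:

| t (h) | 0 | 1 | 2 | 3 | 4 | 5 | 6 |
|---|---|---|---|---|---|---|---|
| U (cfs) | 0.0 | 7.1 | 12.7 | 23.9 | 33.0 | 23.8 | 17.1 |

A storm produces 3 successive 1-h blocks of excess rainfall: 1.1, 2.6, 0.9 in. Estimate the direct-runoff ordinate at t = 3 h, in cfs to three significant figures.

By discrete convolution, Q_j = Σ (P_i / 1 in) · U_{j−i}.
At t = 3 h (j=3): Q = (1.1/1)·23.9 + (2.6/1)·12.7 + (0.9/1)·7.1 = 65.7 cfs.

Q ≈ 65.7 cfs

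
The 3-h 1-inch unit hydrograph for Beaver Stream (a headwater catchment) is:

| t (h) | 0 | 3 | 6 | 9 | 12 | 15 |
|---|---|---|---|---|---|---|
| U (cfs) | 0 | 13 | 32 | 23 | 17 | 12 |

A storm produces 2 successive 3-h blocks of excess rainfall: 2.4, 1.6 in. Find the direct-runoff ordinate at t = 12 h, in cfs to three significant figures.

By discrete convolution, Q_j = Σ (P_i / 1 in) · U_{j−i}.
At t = 12 h (j=4): Q = (2.4/1)·17 + (1.6/1)·23 = 77.6 cfs.

Q ≈ 77.6 cfs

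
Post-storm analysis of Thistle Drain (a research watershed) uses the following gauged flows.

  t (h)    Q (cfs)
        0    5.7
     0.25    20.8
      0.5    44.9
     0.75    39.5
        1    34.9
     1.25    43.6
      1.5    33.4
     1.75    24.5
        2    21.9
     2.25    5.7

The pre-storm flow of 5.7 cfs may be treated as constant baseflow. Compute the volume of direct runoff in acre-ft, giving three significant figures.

V ≈ 4.50 acre-ft

Direct-runoff ordinates (Q − Q_b): 0.0, 15.1, 39.2, 33.8, 29.2, 37.9, 27.7, 18.8, 16.2, 0.0 cfs.
ΣQ_DR = 217.9 cfs.
With Δt = 0.25 h = 900 s, V = ΣQ_DR · Δt = 217.9 × 900 = 1.96 × 10^5 ft³ = 4.50 acre-ft.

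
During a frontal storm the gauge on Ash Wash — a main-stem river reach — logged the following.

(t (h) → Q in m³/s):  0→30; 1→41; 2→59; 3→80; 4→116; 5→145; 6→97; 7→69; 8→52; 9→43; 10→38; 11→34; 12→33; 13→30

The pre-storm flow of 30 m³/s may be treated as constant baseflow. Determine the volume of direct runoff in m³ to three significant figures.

Direct-runoff ordinates (Q − Q_b): 0.0, 11.0, 29.0, 50.0, 86.0, 115.0, 67.0, 39.0, 22.0, 13.0, 8.0, 4.0, 3.0, 0.0 m³/s.
ΣQ_DR = 447.0 m³/s.
With Δt = 1 h = 3600 s, V = ΣQ_DR · Δt = 447.0 × 3600 = 1.61 × 10^6 m³.

V ≈ 1.61 × 10^6 m³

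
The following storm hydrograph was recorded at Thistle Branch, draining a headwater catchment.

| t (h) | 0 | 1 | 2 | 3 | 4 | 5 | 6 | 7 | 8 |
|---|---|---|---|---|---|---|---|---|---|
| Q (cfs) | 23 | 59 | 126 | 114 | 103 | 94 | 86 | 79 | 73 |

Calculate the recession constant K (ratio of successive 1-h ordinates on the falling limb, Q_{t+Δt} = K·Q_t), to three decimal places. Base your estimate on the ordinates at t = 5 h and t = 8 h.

Using the recession-limb readings at t = 5 h and t = 8 h: Q falls from 94 to 73 cfs over 3 intervals.
K = (Q₂/Q₁)^(1/3) = (73/94)^(1/3) = 0.919.

K ≈ 0.919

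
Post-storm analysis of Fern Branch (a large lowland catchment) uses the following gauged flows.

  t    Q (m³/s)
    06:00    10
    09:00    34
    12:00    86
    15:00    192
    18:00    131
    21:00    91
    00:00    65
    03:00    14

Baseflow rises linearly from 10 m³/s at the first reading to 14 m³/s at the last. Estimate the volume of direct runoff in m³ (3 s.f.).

V ≈ 5.69 × 10^6 m³

Direct-runoff ordinates (Q − Q_b): 0.00, 23.43, 74.86, 180.29, 118.71, 78.14, 51.57, 0.00 m³/s.
ΣQ_DR = 527.0 m³/s.
With Δt = 3 h = 10800 s, V = ΣQ_DR · Δt = 527.0 × 10800 = 5.69 × 10^6 m³.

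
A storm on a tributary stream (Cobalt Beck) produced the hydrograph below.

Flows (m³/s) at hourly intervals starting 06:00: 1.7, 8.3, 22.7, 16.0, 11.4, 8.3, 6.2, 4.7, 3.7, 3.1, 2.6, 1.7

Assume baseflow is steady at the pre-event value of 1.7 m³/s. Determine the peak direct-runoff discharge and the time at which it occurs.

Subtracting baseflow gives direct-runoff ordinates: 0.0, 6.6, 21.0, 14.3, 9.7, 6.6, 4.5, 3.0, 2.0, 1.4, 0.9, 0.0 m³/s.
The maximum is 21.0 m³/s, occurring at the reading for t = 08:00.

Q_p = 21.0 m³/s at t = 08:00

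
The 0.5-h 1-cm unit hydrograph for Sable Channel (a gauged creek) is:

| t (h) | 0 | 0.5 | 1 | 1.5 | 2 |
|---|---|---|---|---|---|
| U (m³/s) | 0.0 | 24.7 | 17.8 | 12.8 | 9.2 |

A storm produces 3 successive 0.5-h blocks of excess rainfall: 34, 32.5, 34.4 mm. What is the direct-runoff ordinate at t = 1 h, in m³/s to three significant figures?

By discrete convolution, Q_j = Σ (P_i / 10 mm) · U_{j−i}.
At t = 1 h (j=2): Q = (34/10)·17.8 + (32.5/10)·24.7 + (34.4/10)·0.0 = 141 m³/s.

Q ≈ 141 m³/s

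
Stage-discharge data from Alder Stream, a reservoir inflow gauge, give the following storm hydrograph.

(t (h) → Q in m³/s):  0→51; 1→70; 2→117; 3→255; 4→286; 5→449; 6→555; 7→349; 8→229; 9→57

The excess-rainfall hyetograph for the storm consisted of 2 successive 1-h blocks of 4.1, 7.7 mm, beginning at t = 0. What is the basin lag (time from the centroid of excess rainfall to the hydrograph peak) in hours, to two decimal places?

t_L ≈ 4.85 h

Centroid of excess rainfall: t_c = Σ P_i·t̄_i / ΣP_i = 1.1525 h (block centres at 0.5, 1.5 h).
Hydrograph peak occurs at t = 6 h, so basin lag t_L = 6 − 1.1525 = 4.85 h.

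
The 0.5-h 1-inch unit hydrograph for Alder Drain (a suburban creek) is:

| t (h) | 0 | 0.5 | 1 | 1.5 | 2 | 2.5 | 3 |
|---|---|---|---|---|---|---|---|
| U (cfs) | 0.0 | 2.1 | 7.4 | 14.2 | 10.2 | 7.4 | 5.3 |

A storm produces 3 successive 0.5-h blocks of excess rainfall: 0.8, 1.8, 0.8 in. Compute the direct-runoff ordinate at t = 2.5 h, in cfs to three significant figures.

By discrete convolution, Q_j = Σ (P_i / 1 in) · U_{j−i}.
At t = 2.5 h (j=5): Q = (0.8/1)·7.4 + (1.8/1)·10.2 + (0.8/1)·14.2 = 35.6 cfs.

Q ≈ 35.6 cfs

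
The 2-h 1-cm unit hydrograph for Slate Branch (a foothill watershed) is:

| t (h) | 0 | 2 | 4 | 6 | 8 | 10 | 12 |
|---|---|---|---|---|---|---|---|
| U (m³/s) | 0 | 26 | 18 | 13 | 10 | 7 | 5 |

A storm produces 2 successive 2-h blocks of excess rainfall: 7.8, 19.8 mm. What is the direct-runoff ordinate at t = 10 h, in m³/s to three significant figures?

Q ≈ 25.3 m³/s

By discrete convolution, Q_j = Σ (P_i / 10 mm) · U_{j−i}.
At t = 10 h (j=5): Q = (7.8/10)·7 + (19.8/10)·10 = 25.3 m³/s.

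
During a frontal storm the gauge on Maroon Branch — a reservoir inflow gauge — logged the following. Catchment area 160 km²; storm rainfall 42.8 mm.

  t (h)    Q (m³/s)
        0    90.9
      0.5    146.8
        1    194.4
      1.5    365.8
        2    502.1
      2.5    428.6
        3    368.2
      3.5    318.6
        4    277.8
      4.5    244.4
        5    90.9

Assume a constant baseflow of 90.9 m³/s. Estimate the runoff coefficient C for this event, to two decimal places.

ΣQ_DR = 2029 m³/s; V = ΣQ_DR·Δt = 3.651 × 10^6 m³.
Runoff depth d = V / A = 22.82 mm.
C = d / P = 22.82 / 42.8 = 0.53.

C ≈ 0.53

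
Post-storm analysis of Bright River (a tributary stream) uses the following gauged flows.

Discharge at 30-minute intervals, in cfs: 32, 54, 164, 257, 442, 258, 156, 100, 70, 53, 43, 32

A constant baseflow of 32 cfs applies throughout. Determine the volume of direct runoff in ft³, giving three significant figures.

V ≈ 2.30 × 10^6 ft³

Direct-runoff ordinates (Q − Q_b): 0.0, 22.0, 132.0, 225.0, 410.0, 226.0, 124.0, 68.0, 38.0, 21.0, 11.0, 0.0 cfs.
ΣQ_DR = 1277 cfs.
With Δt = 0.5 h = 1800 s, V = ΣQ_DR · Δt = 1277 × 1800 = 2.30 × 10^6 ft³.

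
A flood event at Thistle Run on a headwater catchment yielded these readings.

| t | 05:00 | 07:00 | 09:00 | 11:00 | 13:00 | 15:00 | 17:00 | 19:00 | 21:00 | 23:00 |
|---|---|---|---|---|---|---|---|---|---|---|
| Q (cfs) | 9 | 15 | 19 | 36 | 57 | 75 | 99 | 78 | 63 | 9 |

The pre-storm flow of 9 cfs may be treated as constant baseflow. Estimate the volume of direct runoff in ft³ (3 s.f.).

V ≈ 2.66 × 10^6 ft³

Direct-runoff ordinates (Q − Q_b): 0.0, 6.0, 10.0, 27.0, 48.0, 66.0, 90.0, 69.0, 54.0, 0.0 cfs.
ΣQ_DR = 370.0 cfs.
With Δt = 2 h = 7200 s, V = ΣQ_DR · Δt = 370.0 × 7200 = 2.66 × 10^6 ft³.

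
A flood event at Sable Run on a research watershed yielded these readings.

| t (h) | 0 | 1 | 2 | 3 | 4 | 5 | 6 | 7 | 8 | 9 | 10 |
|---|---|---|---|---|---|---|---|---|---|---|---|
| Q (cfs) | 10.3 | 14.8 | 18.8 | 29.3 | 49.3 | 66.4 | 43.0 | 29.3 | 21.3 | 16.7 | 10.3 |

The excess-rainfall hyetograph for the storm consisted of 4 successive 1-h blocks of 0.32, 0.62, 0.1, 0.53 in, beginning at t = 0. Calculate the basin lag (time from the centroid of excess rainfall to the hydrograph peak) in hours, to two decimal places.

Centroid of excess rainfall: t_c = Σ P_i·t̄_i / ΣP_i = 2.0350 h (block centres at 0.5, 1.5, 2.5, 3.5 h).
Hydrograph peak occurs at t = 5 h, so basin lag t_L = 5 − 2.0350 = 2.96 h.

t_L ≈ 2.96 h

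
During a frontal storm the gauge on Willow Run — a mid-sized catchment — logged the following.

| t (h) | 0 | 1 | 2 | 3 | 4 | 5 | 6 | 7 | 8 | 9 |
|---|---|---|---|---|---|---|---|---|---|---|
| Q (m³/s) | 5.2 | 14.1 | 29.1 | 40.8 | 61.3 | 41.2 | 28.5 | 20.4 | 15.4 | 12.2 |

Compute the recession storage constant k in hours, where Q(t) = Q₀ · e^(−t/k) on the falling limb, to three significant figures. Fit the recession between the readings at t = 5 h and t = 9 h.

k ≈ 3.29 h

On the falling limb, Q drops from 41.2 to 12.2 m³/s between t = 5 h and t = 9 h (Δt = 4 h).
k = −Δt / ln(Q₂/Q₁) = −4 / ln(12.2/41.2) = 3.29 h.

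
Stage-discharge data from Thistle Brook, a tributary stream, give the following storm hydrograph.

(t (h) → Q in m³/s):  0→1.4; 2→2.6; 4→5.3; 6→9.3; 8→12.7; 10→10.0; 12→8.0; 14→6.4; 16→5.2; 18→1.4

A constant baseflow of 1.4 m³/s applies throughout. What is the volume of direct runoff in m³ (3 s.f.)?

V ≈ 3.48 × 10^5 m³

Direct-runoff ordinates (Q − Q_b): 0.0, 1.2, 3.9, 7.9, 11.3, 8.6, 6.6, 5.0, 3.8, 0.0 m³/s.
ΣQ_DR = 48.30 m³/s.
With Δt = 2 h = 7200 s, V = ΣQ_DR · Δt = 48.30 × 7200 = 3.48 × 10^5 m³.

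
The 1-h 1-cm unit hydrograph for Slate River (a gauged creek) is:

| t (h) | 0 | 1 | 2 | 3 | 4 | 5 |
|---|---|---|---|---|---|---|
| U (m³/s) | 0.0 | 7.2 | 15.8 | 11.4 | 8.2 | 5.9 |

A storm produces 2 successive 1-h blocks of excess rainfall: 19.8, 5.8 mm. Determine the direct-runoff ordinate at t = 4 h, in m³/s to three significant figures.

By discrete convolution, Q_j = Σ (P_i / 10 mm) · U_{j−i}.
At t = 4 h (j=4): Q = (19.8/10)·8.2 + (5.8/10)·11.4 = 22.8 m³/s.

Q ≈ 22.8 m³/s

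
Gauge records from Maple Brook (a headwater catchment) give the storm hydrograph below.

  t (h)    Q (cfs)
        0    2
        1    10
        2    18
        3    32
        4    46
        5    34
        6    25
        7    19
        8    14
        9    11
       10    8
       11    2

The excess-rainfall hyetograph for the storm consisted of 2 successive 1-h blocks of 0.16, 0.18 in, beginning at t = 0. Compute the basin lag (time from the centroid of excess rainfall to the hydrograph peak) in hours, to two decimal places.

t_L ≈ 2.97 h

Centroid of excess rainfall: t_c = Σ P_i·t̄_i / ΣP_i = 1.0294 h (block centres at 0.5, 1.5 h).
Hydrograph peak occurs at t = 4 h, so basin lag t_L = 4 − 1.0294 = 2.97 h.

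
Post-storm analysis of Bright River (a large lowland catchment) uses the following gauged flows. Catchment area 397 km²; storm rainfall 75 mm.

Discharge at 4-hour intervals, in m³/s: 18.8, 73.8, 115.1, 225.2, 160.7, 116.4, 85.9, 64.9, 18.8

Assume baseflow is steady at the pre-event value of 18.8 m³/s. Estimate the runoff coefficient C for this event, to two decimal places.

ΣQ_DR = 710.4 m³/s; V = ΣQ_DR·Δt = 1.023 × 10^7 m³.
Runoff depth d = V / A = 25.77 mm.
C = d / P = 25.77 / 75 = 0.34.

C ≈ 0.34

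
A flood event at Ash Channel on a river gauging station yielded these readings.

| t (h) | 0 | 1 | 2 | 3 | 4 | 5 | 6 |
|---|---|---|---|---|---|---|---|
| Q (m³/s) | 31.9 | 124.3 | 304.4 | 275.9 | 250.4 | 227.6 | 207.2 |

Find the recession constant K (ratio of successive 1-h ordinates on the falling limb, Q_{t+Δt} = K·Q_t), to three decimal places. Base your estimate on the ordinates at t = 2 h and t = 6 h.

K ≈ 0.908

Using the recession-limb readings at t = 2 h and t = 6 h: Q falls from 304.4 to 207.2 m³/s over 4 intervals.
K = (Q₂/Q₁)^(1/4) = (207.2/304.4)^(1/4) = 0.908.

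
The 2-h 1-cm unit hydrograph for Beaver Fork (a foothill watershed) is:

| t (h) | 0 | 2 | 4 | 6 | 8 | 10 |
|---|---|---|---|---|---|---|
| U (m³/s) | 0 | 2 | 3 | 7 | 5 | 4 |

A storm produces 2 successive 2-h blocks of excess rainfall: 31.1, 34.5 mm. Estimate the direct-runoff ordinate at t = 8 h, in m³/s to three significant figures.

By discrete convolution, Q_j = Σ (P_i / 10 mm) · U_{j−i}.
At t = 8 h (j=4): Q = (31.1/10)·5 + (34.5/10)·7 = 39.7 m³/s.

Q ≈ 39.7 m³/s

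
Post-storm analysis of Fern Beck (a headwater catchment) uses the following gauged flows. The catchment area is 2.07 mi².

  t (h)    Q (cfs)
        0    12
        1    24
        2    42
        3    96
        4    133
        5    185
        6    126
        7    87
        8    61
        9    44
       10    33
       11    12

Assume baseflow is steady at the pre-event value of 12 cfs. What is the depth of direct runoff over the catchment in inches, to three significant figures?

Direct runoff: 0.0, 12.0, 30.0, 84.0, 121.0, 173.0, 114.0, 75.0, 49.0, 32.0, 21.0, 0.0 cfs; ΣQ_DR = 711.0 cfs.
V = ΣQ_DR · Δt = 711.0 × 3600 s = 2.560 × 10^6 ft³.
Over A = 2.07 mi², depth = V / A = 0.532 in.

d ≈ 0.532 in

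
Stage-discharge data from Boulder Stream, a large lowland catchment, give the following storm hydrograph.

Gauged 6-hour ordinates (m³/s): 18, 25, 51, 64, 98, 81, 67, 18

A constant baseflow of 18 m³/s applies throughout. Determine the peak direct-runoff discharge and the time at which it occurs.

Subtracting baseflow gives direct-runoff ordinates: 0.0, 7.0, 33.0, 46.0, 80.0, 63.0, 49.0, 0.0 m³/s.
The maximum is 80.0 m³/s, occurring at the reading for t = 24 h.

Q_p = 80.0 m³/s at t = 24 h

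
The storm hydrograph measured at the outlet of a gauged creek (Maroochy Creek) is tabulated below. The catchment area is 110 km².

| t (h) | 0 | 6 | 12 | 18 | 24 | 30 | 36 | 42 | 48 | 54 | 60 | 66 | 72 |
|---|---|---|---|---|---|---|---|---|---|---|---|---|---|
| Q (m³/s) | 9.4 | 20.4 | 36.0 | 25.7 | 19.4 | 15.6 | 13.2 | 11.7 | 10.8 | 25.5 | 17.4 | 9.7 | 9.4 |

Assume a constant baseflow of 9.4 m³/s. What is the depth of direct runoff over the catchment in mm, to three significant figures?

Direct runoff: 0.0, 11.0, 26.6, 16.3, 10.0, 6.2, 3.8, 2.3, 1.4, 16.1, 8.0, 0.3, 0.0 m³/s; ΣQ_DR = 102.0 m³/s.
V = ΣQ_DR · Δt = 102.0 × 21600 s = 2.203 × 10^6 m³.
Over A = 110 km², depth = V / A = 20.0 mm.

d ≈ 20.0 mm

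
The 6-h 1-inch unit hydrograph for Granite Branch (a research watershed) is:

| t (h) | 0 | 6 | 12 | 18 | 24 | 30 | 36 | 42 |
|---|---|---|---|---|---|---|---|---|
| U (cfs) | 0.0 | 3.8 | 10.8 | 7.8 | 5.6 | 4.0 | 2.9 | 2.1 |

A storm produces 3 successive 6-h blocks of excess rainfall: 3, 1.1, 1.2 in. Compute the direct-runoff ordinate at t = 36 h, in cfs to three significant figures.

By discrete convolution, Q_j = Σ (P_i / 1 in) · U_{j−i}.
At t = 36 h (j=6): Q = (3/1)·2.9 + (1.1/1)·4.0 + (1.2/1)·5.6 = 19.8 cfs.

Q ≈ 19.8 cfs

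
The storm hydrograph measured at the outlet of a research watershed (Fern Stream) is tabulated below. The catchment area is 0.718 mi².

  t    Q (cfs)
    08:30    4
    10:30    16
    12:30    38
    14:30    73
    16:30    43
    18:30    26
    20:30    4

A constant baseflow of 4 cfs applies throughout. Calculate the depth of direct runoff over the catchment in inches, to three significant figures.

d ≈ 0.760 in

Direct runoff: 0.0, 12.0, 34.0, 69.0, 39.0, 22.0, 0.0 cfs; ΣQ_DR = 176.0 cfs.
V = ΣQ_DR · Δt = 176.0 × 7200 s = 1.267 × 10^6 ft³.
Over A = 0.718 mi², depth = V / A = 0.760 in.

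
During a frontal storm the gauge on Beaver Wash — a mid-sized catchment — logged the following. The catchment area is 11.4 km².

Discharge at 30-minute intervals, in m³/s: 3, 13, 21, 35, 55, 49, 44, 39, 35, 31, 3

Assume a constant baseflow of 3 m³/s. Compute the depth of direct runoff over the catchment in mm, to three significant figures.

d ≈ 46.6 mm

Direct runoff: 0.0, 10.0, 18.0, 32.0, 52.0, 46.0, 41.0, 36.0, 32.0, 28.0, 0.0 m³/s; ΣQ_DR = 295.0 m³/s.
V = ΣQ_DR · Δt = 295.0 × 1800 s = 5.310 × 10^5 m³.
Over A = 11.4 km², depth = V / A = 46.6 mm.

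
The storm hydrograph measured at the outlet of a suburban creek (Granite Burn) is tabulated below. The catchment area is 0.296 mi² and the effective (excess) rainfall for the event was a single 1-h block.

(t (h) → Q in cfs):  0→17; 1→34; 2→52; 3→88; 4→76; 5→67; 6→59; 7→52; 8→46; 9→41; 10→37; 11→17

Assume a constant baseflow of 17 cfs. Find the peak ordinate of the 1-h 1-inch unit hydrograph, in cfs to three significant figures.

U_p ≈ 35.5 cfs

Direct runoff: 0.0, 17.0, 35.0, 71.0, 59.0, 50.0, 42.0, 35.0, 29.0, 24.0, 20.0, 0.0 cfs; ΣQ_DR = 382.0 cfs, peak = 71.0 cfs.
Runoff depth d = ΣQ_DR·Δt / A = 382.0 × 3600 / (0.296 mi²) = 2.000 in.
The 1-inch UH is the DRH scaled by (1 in)/d, so U_p = 71.0 × 1/2.000 = 35.5 cfs.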